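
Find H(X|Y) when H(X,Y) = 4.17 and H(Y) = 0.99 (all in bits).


H(X|Y) = H(X,Y) - H(Y) = 4.17 - 0.99 = 3.18

3.18 bits


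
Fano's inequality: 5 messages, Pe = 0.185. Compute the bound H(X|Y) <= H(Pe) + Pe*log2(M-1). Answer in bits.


H(Pe) = -Pe*log2(Pe) - (1-Pe)*log2(1-Pe) = -0.185*log2(0.185) - 0.815*log2(0.815) = 0.450365 + 0.240529 = 0.6909. Pe*log2(M-1) = 0.185*log2(4) = 0.370000. Bound = H(Pe) + Pe*log2(M-1) = 0.450365 + 0.240529 + 0.370000 = 1.0609

1.0609 bits


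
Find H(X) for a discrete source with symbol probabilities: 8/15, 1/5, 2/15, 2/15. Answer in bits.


H = -sum(p_i * log2(p_i)). Terms: -(8/15)*log2(8/15) = 0.483675; -(1/5)*log2(1/5) = 0.464386; -(2/15)*log2(2/15) = 0.387585; -(2/15)*log2(2/15) = 0.387585. H = 0.483675 + 0.464386 + 0.387585 + 0.387585 = 1.7232

1.7232 bits


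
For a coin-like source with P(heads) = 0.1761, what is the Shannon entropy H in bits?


H = -p*log2(p) - (1-p)*log2(1-p). -0.1761*log2(0.1761) = 0.441224; -0.8239*log2(0.8239) = 0.230246. H = 0.441224 + 0.230246 = 0.6715

0.6715 bits


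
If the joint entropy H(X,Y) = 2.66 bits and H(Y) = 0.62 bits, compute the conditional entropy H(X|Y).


H(X|Y) = H(X,Y) - H(Y) = 2.66 - 0.62 = 2.04

2.04 bits


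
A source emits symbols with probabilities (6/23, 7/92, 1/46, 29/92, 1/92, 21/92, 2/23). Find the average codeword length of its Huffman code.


Huffman construction (repeatedly merge the two least-probable nodes; each merge adds 1 bit to every symbol beneath it): 1/92 + 1/46 = 3/92; 3/92 + 7/92 = 5/46; 2/23 + 5/46 = 9/46; 9/46 + 21/92 = 39/92; 6/23 + 29/92 = 53/92; 39/92 + 53/92 = 1. Resulting codeword lengths (in the order the probabilities were given): (2, 4, 5, 2, 5, 2, 3). L_avg = sum(p_i * l_i) = 6/23*2 + 7/92*4 + 1/46*5 + 29/92*2 + 1/92*5 + 21/92*2 + 2/23*3 = 215/92 = 2.337

2.337 bits


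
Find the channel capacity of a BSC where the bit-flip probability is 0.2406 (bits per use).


H(p) = -p*log2(p) - (1-p)*log2(1-p) = -0.2406*log2(0.2406) - 0.7594*log2(0.7594) = 0.494503 + 0.301534 = 0.796. C = 1 - H(p) = 1 - 0.796 = 0.204

0.204 bits


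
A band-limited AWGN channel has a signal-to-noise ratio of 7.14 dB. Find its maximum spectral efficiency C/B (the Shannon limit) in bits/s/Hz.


SNR_linear = 10^(7.14/10) = 5.1761; C/B = log2(1 + SNR_linear) = log2(1 + 5.1761) = 2.6267

2.6267 bits/s/Hz


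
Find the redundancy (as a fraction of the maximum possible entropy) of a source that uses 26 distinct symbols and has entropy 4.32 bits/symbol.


H_max = log2(K) = log2(26) = 4.7004 bits/symbol. Redundancy = 1 - H/H_max = 1 - 4.32/4.7004 = 1 - 0.9191 = 0.0809

0.0809


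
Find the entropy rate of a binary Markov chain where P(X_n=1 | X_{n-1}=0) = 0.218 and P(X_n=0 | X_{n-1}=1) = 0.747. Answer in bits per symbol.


Stationary distribution: pi_0 = p10/(p01+p10) = 0.7741, pi_1 = 0.2259. Entropy rate H' = pi_0*H(p01) + pi_1*H(p10) = 0.7741*0.7565 + 0.2259*0.816 = 0.7699

0.7699 bits/symbol


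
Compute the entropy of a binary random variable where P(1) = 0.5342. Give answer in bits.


H = -p*log2(p) - (1-p)*log2(1-p). -0.5342*log2(0.5342) = 0.483210; -0.4658*log2(0.4658) = 0.513413. H = 0.483210 + 0.513413 = 0.9966

0.9966 bits


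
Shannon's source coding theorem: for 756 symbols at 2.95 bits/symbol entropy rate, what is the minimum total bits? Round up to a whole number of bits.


Minimum bits >= n * H = 756 * 2.95 = 2230.2, rounded up to a whole number of bits = 2231

2231 bits


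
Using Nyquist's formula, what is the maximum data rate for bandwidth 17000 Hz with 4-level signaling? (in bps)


Rate = 2 * B * log2(M) = 2 * 17000 * 2.0 = 68000.0

68000.0 bps


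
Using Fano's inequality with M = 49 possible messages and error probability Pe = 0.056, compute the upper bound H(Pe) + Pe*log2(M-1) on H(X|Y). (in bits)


H(Pe) = -Pe*log2(Pe) - (1-Pe)*log2(1-Pe) = -0.056*log2(0.056) - 0.944*log2(0.944) = 0.232872 + 0.078485 = 0.3114. Pe*log2(M-1) = 0.056*log2(48) = 0.312758. Bound = H(Pe) + Pe*log2(M-1) = 0.232872 + 0.078485 + 0.312758 = 0.6241

0.6241 bits


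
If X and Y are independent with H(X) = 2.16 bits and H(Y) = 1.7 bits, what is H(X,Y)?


For independent variables, H(X,Y) = H(X) + H(Y) = 2.16 + 1.7 = 3.86

3.86 bits


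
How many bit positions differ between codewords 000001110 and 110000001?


Count differing positions: ^ ^ . . . ^ ^ ^ ^ = 6 differences

6


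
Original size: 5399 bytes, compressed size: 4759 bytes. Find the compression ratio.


Ratio = original / compressed = 5399 / 4759 = 1.1345

1.1345


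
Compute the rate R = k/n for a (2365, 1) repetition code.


Rate = k/n = 1/2365

1/2365


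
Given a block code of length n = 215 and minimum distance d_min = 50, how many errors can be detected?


Detection capability = d_min - 1 = 50 - 1 = 49

49 errors


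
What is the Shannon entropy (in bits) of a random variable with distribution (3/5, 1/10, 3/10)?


H = -sum(p_i * log2(p_i)). Terms: -(3/5)*log2(3/5) = 0.442179; -(1/10)*log2(1/10) = 0.332193; -(3/10)*log2(3/10) = 0.521090. H = 0.442179 + 0.332193 + 0.521090 = 1.2955

1.2955 bits


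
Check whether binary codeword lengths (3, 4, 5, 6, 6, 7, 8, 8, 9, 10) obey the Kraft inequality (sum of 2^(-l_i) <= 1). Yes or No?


Kraft sum = sum(2^(-l_i)) = 0.2686, need <= 1. Result: satisfied (a binary prefix-free code with these lengths exists)

Yes


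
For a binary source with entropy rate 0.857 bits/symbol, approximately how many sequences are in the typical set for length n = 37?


log2|A_typical| = nH = 37 * 0.857 = 31.709, so |A_typical| ~ 2^31.709 = 3.510e+09

3.510e+09


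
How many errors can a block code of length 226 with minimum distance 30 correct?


Correction capability = floor((d-1)/2) = floor((30-1)/2) = 14

14 errors


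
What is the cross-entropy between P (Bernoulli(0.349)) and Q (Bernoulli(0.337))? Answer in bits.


H(P,Q) = -p*log2(q) - (1-p)*log2(1-q). -0.349*log2(0.337) = 0.547644; -0.651*log2(0.663) = 0.385990. H(P,Q) = 0.547644 + 0.385990 = 0.9336

0.9336 bits


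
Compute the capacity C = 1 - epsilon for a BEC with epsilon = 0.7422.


C = 1 - epsilon = 1 - 0.7422 = 0.2578

0.2578 bits


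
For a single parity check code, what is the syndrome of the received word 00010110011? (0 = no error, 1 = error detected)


Syndrome = XOR of all bits = 0 XOR 0 XOR 0 XOR 1 XOR 0 XOR 1 XOR 1 XOR 0 XOR 0 XOR 1 XOR 1 = 1

1


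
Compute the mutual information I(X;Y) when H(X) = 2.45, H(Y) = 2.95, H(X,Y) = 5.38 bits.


I(X;Y) = H(X) + H(Y) - H(X,Y) = 2.45 + 2.95 - 5.38 = 0.02

0.02 bits


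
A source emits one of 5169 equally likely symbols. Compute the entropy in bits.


H = log2(n) = log2(5169) = 12.3357

12.3357 bits


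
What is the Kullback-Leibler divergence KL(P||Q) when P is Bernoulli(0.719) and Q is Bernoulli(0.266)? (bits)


KL = p*log2(p/q) + (1-p)*log2((1-p)/(1-q)) = 0.719*log2(0.719/0.266) + 0.281*log2(0.281/0.734) = 0.6422

0.6422 bits


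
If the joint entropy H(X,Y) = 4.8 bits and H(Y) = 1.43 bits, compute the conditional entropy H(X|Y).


H(X|Y) = H(X,Y) - H(Y) = 4.8 - 1.43 = 3.37

3.37 bits


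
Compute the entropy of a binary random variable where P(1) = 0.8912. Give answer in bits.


H = -p*log2(p) - (1-p)*log2(1-p). -0.8912*log2(0.8912) = 0.148099; -0.1088*log2(0.1088) = 0.348187. H = 0.148099 + 0.348187 = 0.4963

0.4963 bits


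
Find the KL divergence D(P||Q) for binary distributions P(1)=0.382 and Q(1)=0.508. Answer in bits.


KL = p*log2(p/q) + (1-p)*log2((1-p)/(1-q)) = 0.382*log2(0.382/0.508) + 0.618*log2(0.618/0.492) = 0.0462

0.0462 bits


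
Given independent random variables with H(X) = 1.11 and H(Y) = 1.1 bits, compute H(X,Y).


For independent variables, H(X,Y) = H(X) + H(Y) = 1.11 + 1.1 = 2.21

2.21 bits


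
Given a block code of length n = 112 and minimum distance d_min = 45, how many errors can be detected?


Detection capability = d_min - 1 = 45 - 1 = 44

44 errors


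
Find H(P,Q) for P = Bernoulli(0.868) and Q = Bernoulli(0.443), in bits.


H(P,Q) = -p*log2(q) - (1-p)*log2(1-q). -0.868*log2(0.443) = 1.019571; -0.132*log2(0.557) = 0.111441. H(P,Q) = 1.019571 + 0.111441 = 1.131

1.131 bits


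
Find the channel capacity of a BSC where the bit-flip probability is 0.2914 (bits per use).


H(p) = -p*log2(p) - (1-p)*log2(1-p) = -0.2914*log2(0.2914) - 0.7086*log2(0.7086) = 0.518379 + 0.352143 = 0.8705. C = 1 - H(p) = 1 - 0.8705 = 0.1295

0.1295 bits


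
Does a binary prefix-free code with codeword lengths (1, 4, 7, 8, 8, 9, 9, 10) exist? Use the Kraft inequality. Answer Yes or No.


Kraft sum = sum(2^(-l_i)) = 0.583, need <= 1. Result: satisfied (a binary prefix-free code with these lengths exists)

Yes


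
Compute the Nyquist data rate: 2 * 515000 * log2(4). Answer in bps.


Rate = 2 * B * log2(M) = 2 * 515000 * 2.0 = 2060000.0

2060000.0 bps


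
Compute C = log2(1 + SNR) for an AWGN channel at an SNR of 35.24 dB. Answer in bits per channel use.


SNR_linear = 10^(35.24/10) = 3341.9504; C = log2(1 + SNR_linear) = log2(1 + 3341.9504) = 11.7069

11.7069 bits/channel use


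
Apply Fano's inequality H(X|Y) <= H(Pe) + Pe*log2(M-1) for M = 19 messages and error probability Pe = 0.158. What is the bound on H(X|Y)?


H(Pe) = -Pe*log2(Pe) - (1-Pe)*log2(1-Pe) = -0.158*log2(0.158) - 0.842*log2(0.842) = 0.420597 + 0.208907 = 0.6295. Pe*log2(M-1) = 0.158*log2(18) = 0.658848. Bound = H(Pe) + Pe*log2(M-1) = 0.420597 + 0.208907 + 0.658848 = 1.2884

1.2884 bits


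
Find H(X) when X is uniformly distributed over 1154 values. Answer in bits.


H = log2(n) = log2(1154) = 10.1724

10.1724 bits


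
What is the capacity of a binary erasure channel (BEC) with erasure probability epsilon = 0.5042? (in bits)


C = 1 - epsilon = 1 - 0.5042 = 0.4958

0.4958 bits


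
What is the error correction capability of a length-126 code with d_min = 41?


Correction capability = floor((d-1)/2) = floor((41-1)/2) = 20

20 errors


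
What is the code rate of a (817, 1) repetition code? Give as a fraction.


Rate = k/n = 1/817

1/817


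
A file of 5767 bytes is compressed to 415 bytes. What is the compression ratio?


Ratio = original / compressed = 5767 / 415 = 13.8964

13.8964


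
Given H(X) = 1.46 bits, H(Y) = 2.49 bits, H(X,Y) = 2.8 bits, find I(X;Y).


I(X;Y) = H(X) + H(Y) - H(X,Y) = 1.46 + 2.49 - 2.8 = 1.15

1.15 bits


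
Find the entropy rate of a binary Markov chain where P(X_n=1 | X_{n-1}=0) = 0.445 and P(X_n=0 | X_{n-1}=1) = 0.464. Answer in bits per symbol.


Stationary distribution: pi_0 = p10/(p01+p10) = 0.5105, pi_1 = 0.4895. Entropy rate H' = pi_0*H(p01) + pi_1*H(p10) = 0.5105*0.9913 + 0.4895*0.9963 = 0.9937

0.9937 bits/symbol


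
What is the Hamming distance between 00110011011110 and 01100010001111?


Count differing positions: . ^ . ^ . . . ^ . ^ . . . ^ = 5 differences

5


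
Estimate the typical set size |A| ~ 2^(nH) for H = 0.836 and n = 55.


log2|A_typical| = nH = 55 * 0.836 = 45.98, so |A_typical| ~ 2^45.98 = 6.940e+13

6.940e+13


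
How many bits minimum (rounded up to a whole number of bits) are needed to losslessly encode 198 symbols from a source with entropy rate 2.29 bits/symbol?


Minimum bits >= n * H = 198 * 2.29 = 453.42, rounded up to a whole number of bits = 454

454 bits


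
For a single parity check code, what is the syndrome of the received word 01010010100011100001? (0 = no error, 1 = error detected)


Syndrome = XOR of all bits = 0 XOR 1 XOR 0 XOR 1 XOR 0 XOR 0 XOR 1 XOR 0 XOR 1 XOR 0 XOR 0 XOR 0 XOR 1 XOR 1 XOR 1 XOR 0 XOR 0 XOR 0 XOR 0 XOR 1 = 0

0


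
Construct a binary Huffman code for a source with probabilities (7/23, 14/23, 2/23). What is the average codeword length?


Huffman construction (repeatedly merge the two least-probable nodes; each merge adds 1 bit to every symbol beneath it): 2/23 + 7/23 = 9/23; 9/23 + 14/23 = 1. Resulting codeword lengths (in the order the probabilities were given): (2, 1, 2). L_avg = sum(p_i * l_i) = 7/23*2 + 14/23*1 + 2/23*2 = 32/23 = 1.3913

1.3913 bits


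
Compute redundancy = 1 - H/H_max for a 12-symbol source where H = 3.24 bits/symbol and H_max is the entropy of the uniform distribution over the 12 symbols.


H_max = log2(K) = log2(12) = 3.585 bits/symbol. Redundancy = 1 - H/H_max = 1 - 3.24/3.585 = 1 - 0.9038 = 0.0962

0.0962


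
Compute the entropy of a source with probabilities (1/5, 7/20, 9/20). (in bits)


H = -sum(p_i * log2(p_i)). Terms: -(1/5)*log2(1/5) = 0.464386; -(7/20)*log2(7/20) = 0.530101; -(9/20)*log2(9/20) = 0.518401. H = 0.464386 + 0.530101 + 0.518401 = 1.5129

1.5129 bits


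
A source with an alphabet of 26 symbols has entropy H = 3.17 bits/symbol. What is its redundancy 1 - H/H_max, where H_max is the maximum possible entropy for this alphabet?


H_max = log2(K) = log2(26) = 4.7004 bits/symbol. Redundancy = 1 - H/H_max = 1 - 3.17/4.7004 = 1 - 0.6744 = 0.3256

0.3256


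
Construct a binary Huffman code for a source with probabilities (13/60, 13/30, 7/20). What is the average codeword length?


Huffman construction (repeatedly merge the two least-probable nodes; each merge adds 1 bit to every symbol beneath it): 13/60 + 7/20 = 17/30; 13/30 + 17/30 = 1. Resulting codeword lengths (in the order the probabilities were given): (2, 1, 2). L_avg = sum(p_i * l_i) = 13/60*2 + 13/30*1 + 7/20*2 = 47/30 = 1.5667

1.5667 bits


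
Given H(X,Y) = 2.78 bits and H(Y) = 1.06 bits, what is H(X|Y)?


H(X|Y) = H(X,Y) - H(Y) = 2.78 - 1.06 = 1.72

1.72 bits


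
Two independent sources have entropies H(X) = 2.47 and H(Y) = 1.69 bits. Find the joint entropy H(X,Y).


For independent variables, H(X,Y) = H(X) + H(Y) = 2.47 + 1.69 = 4.16

4.16 bits


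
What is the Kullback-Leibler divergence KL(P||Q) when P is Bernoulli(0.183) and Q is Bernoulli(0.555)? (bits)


KL = p*log2(p/q) + (1-p)*log2((1-p)/(1-q)) = 0.183*log2(0.183/0.555) + 0.817*log2(0.817/0.445) = 0.4232

0.4232 bits


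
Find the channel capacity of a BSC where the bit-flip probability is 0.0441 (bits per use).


H(p) = -p*log2(p) - (1-p)*log2(1-p) = -0.0441*log2(0.0441) - 0.9559*log2(0.9559) = 0.198586 + 0.062199 = 0.2608. C = 1 - H(p) = 1 - 0.2608 = 0.7392

0.7392 bits


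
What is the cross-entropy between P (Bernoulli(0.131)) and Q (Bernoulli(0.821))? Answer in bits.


H(P,Q) = -p*log2(q) - (1-p)*log2(1-q). -0.131*log2(0.821) = 0.037276; -0.869*log2(0.179) = 2.156831. H(P,Q) = 0.037276 + 2.156831 = 2.1941

2.1941 bits


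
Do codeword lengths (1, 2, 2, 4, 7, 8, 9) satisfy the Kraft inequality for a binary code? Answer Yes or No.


Kraft sum = sum(2^(-l_i)) = 1.0762, need <= 1. Result: violated (a binary prefix-free code with these lengths cannot exist)

No


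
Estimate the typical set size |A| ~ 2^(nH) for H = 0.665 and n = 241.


log2|A_typical| = nH = 241 * 0.665 = 160.265, so |A_typical| ~ 2^160.265 = 1.756e+48

1.756e+48


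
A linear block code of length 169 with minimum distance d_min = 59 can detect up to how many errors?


Detection capability = d_min - 1 = 59 - 1 = 58

58 errors


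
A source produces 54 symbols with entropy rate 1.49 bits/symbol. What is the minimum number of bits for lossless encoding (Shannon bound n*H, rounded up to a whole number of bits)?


Minimum bits >= n * H = 54 * 1.49 = 80.46, rounded up to a whole number of bits = 81

81 bits


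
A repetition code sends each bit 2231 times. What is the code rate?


Rate = k/n = 1/2231

1/2231


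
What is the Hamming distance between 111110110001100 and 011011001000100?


Count differing positions: ^ . . ^ . ^ ^ ^ ^ . . ^ . . . = 7 differences

7


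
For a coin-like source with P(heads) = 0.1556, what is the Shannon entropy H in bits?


H = -p*log2(p) - (1-p)*log2(1-p). -0.1556*log2(0.1556) = 0.417644; -0.8444*log2(0.8444) = 0.206035. H = 0.417644 + 0.206035 = 0.6237

0.6237 bits


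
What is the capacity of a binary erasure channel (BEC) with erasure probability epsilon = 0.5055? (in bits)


C = 1 - epsilon = 1 - 0.5055 = 0.4945

0.4945 bits


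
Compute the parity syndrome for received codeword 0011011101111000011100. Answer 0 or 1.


Syndrome = XOR of all bits = 0 XOR 0 XOR 1 XOR 1 XOR 0 XOR 1 XOR 1 XOR 1 XOR 0 XOR 1 XOR 1 XOR 1 XOR 1 XOR 0 XOR 0 XOR 0 XOR 0 XOR 1 XOR 1 XOR 1 XOR 0 XOR 0 = 0

0


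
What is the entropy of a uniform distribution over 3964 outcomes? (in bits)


H = log2(n) = log2(3964) = 11.9527

11.9527 bits


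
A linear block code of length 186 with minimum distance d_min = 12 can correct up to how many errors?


Correction capability = floor((d-1)/2) = floor((12-1)/2) = 5

5 errors


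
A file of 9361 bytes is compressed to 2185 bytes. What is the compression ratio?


Ratio = original / compressed = 9361 / 2185 = 4.2842

4.2842


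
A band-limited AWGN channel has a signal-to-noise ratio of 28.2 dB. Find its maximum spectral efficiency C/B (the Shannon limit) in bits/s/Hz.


SNR_linear = 10^(28.2/10) = 660.6934; C/B = log2(1 + SNR_linear) = log2(1 + 660.6934) = 9.37

9.37 bits/s/Hz


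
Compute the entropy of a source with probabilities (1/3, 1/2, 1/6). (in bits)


H = -sum(p_i * log2(p_i)). Terms: -(1/3)*log2(1/3) = 0.528321; -(1/2)*log2(1/2) = 0.500000; -(1/6)*log2(1/6) = 0.430827. H = 0.528321 + 0.500000 + 0.430827 = 1.4591

1.4591 bits


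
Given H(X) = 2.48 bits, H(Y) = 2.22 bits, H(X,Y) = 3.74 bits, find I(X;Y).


I(X;Y) = H(X) + H(Y) - H(X,Y) = 2.48 + 2.22 - 3.74 = 0.96

0.96 bits


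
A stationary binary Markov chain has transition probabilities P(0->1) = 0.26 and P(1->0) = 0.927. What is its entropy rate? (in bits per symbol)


Stationary distribution: pi_0 = p10/(p01+p10) = 0.781, pi_1 = 0.219. Entropy rate H' = pi_0*H(p01) + pi_1*H(p10) = 0.781*0.8267 + 0.219*0.377 = 0.7282

0.7282 bits/symbol


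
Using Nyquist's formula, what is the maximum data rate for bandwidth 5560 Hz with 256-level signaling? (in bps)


Rate = 2 * B * log2(M) = 2 * 5560 * 8.0 = 88960.0

88960.0 bps


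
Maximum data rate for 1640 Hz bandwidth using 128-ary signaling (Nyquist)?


Rate = 2 * B * log2(M) = 2 * 1640 * 7.0 = 22960.0

22960.0 bps


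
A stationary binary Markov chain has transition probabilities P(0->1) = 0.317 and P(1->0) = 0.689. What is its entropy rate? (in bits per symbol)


Stationary distribution: pi_0 = p10/(p01+p10) = 0.6849, pi_1 = 0.3151. Entropy rate H' = pi_0*H(p01) + pi_1*H(p10) = 0.6849*0.9011 + 0.3151*0.8943 = 0.899

0.899 bits/symbol


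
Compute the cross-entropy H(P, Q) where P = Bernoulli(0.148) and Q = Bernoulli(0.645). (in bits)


H(P,Q) = -p*log2(q) - (1-p)*log2(1-q). -0.148*log2(0.645) = 0.093629; -0.852*log2(0.355) = 1.272981. H(P,Q) = 0.093629 + 1.272981 = 1.3666

1.3666 bits


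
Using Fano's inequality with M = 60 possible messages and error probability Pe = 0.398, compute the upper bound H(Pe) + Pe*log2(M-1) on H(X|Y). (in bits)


H(Pe) = -Pe*log2(Pe) - (1-Pe)*log2(1-Pe) = -0.398*log2(0.398) - 0.602*log2(0.602) = 0.529006 + 0.440763 = 0.9698. Pe*log2(M-1) = 0.398*log2(59) = 2.341292. Bound = H(Pe) + Pe*log2(M-1) = 0.529006 + 0.440763 + 2.341292 = 3.3111

3.3111 bits


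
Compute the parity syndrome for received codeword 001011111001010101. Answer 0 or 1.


Syndrome = XOR of all bits = 0 XOR 0 XOR 1 XOR 0 XOR 1 XOR 1 XOR 1 XOR 1 XOR 1 XOR 0 XOR 0 XOR 1 XOR 0 XOR 1 XOR 0 XOR 1 XOR 0 XOR 1 = 0

0


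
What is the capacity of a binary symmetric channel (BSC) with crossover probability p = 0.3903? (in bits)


H(p) = -p*log2(p) - (1-p)*log2(1-p) = -0.3903*log2(0.3903) - 0.6097*log2(0.6097) = 0.529772 + 0.435221 = 0.965. C = 1 - H(p) = 1 - 0.965 = 0.035

0.035 bits


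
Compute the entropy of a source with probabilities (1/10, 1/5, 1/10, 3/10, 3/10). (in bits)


H = -sum(p_i * log2(p_i)). Terms: -(1/10)*log2(1/10) = 0.332193; -(1/5)*log2(1/5) = 0.464386; -(1/10)*log2(1/10) = 0.332193; -(3/10)*log2(3/10) = 0.521090; -(3/10)*log2(3/10) = 0.521090. H = 0.332193 + 0.464386 + 0.332193 + 0.521090 + 0.521090 = 2.171

2.171 bits


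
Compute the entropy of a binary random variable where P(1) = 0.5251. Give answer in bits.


H = -p*log2(p) - (1-p)*log2(1-p). -0.5251*log2(0.5251) = 0.487994; -0.4749*log2(0.4749) = 0.510187. H = 0.487994 + 0.510187 = 0.9982

0.9982 bits


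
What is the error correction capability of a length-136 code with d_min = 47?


Correction capability = floor((d-1)/2) = floor((47-1)/2) = 23

23 errors


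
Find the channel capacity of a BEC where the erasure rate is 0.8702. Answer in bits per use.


C = 1 - epsilon = 1 - 0.8702 = 0.1298

0.1298 bits


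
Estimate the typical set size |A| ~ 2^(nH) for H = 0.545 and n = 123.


log2|A_typical| = nH = 123 * 0.545 = 67.035, so |A_typical| ~ 2^67.035 = 1.512e+20

1.512e+20


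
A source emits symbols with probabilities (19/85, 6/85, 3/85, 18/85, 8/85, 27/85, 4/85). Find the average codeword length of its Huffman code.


Huffman construction (repeatedly merge the two least-probable nodes; each merge adds 1 bit to every symbol beneath it): 3/85 + 4/85 = 7/85; 6/85 + 7/85 = 13/85; 8/85 + 13/85 = 21/85; 18/85 + 19/85 = 37/85; 21/85 + 27/85 = 48/85; 37/85 + 48/85 = 1. Resulting codeword lengths (in the order the probabilities were given): (2, 4, 5, 2, 3, 2, 5). L_avg = sum(p_i * l_i) = 19/85*2 + 6/85*4 + 3/85*5 + 18/85*2 + 8/85*3 + 27/85*2 + 4/85*5 = 211/85 = 2.4824

2.4824 bits


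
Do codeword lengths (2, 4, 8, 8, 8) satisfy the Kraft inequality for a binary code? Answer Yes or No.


Kraft sum = sum(2^(-l_i)) = 0.3242, need <= 1. Result: satisfied (a binary prefix-free code with these lengths exists)

Yes


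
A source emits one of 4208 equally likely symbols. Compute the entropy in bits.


H = log2(n) = log2(4208) = 12.0389

12.0389 bits


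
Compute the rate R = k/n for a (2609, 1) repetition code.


Rate = k/n = 1/2609

1/2609


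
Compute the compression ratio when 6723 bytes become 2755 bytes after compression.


Ratio = original / compressed = 6723 / 2755 = 2.4403

2.4403


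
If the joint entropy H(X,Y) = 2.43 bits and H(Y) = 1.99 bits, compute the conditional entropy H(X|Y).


H(X|Y) = H(X,Y) - H(Y) = 2.43 - 1.99 = 0.44

0.44 bits


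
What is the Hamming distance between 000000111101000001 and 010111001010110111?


Count differing positions: . ^ . ^ ^ ^ ^ ^ . ^ ^ ^ ^ ^ . ^ ^ . = 13 differences

13


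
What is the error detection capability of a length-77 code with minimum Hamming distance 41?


Detection capability = d_min - 1 = 41 - 1 = 40

40 errors


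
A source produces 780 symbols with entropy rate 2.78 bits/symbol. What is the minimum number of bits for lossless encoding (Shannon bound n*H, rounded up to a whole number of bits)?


Minimum bits >= n * H = 780 * 2.78 = 2168.4, rounded up to a whole number of bits = 2169

2169 bits


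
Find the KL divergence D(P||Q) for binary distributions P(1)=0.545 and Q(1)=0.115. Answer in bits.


KL = p*log2(p/q) + (1-p)*log2((1-p)/(1-q)) = 0.545*log2(0.545/0.115) + 0.455*log2(0.455/0.885) = 0.7866

0.7866 bits


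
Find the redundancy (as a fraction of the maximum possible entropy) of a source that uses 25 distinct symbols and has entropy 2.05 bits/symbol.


H_max = log2(K) = log2(25) = 4.6439 bits/symbol. Redundancy = 1 - H/H_max = 1 - 2.05/4.6439 = 1 - 0.4414 = 0.5586

0.5586


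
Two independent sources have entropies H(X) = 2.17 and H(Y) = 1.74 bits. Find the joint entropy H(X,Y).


For independent variables, H(X,Y) = H(X) + H(Y) = 2.17 + 1.74 = 3.91

3.91 bits


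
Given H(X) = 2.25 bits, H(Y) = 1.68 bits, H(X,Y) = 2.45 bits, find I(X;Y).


I(X;Y) = H(X) + H(Y) - H(X,Y) = 2.25 + 1.68 - 2.45 = 1.48

1.48 bits


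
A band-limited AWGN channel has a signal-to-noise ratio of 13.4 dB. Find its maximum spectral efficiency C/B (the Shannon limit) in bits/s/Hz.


SNR_linear = 10^(13.4/10) = 21.8776; C/B = log2(1 + SNR_linear) = log2(1 + 21.8776) = 4.5159

4.5159 bits/s/Hz


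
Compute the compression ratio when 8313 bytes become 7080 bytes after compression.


Ratio = original / compressed = 8313 / 7080 = 1.1742

1.1742


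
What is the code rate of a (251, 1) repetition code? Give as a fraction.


Rate = k/n = 1/251

1/251


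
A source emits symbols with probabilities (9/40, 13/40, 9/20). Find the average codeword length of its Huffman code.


Huffman construction (repeatedly merge the two least-probable nodes; each merge adds 1 bit to every symbol beneath it): 9/40 + 13/40 = 11/20; 9/20 + 11/20 = 1. Resulting codeword lengths (in the order the probabilities were given): (2, 2, 1). L_avg = sum(p_i * l_i) = 9/40*2 + 13/40*2 + 9/20*1 = 31/20 = 1.55

1.55 bits


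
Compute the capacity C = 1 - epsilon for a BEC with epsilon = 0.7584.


C = 1 - epsilon = 1 - 0.7584 = 0.2416

0.2416 bits


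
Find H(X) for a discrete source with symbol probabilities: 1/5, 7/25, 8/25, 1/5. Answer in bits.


H = -sum(p_i * log2(p_i)). Terms: -(1/5)*log2(1/5) = 0.464386; -(7/25)*log2(7/25) = 0.514220; -(8/25)*log2(8/25) = 0.526034; -(1/5)*log2(1/5) = 0.464386. H = 0.464386 + 0.514220 + 0.526034 + 0.464386 = 1.969

1.969 bits


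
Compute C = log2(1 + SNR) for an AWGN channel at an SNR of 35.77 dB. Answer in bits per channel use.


SNR_linear = 10^(35.77/10) = 3775.7219; C = log2(1 + SNR_linear) = log2(1 + 3775.7219) = 11.8829

11.8829 bits/channel use


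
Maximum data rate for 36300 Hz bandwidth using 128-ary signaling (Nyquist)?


Rate = 2 * B * log2(M) = 2 * 36300 * 7.0 = 508200.0

508200.0 bps


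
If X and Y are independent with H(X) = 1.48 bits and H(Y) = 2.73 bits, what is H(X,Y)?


For independent variables, H(X,Y) = H(X) + H(Y) = 1.48 + 2.73 = 4.21

4.21 bits


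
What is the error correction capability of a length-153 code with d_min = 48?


Correction capability = floor((d-1)/2) = floor((48-1)/2) = 23

23 errors


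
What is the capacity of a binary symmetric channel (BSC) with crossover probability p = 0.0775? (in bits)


H(p) = -p*log2(p) - (1-p)*log2(1-p) = -0.0775*log2(0.0775) - 0.9225*log2(0.9225) = 0.285949 + 0.107360 = 0.3933. C = 1 - H(p) = 1 - 0.3933 = 0.6067

0.6067 bits


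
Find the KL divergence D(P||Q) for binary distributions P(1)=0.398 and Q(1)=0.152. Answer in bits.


KL = p*log2(p/q) + (1-p)*log2((1-p)/(1-q)) = 0.398*log2(0.398/0.152) + 0.602*log2(0.602/0.848) = 0.2551

0.2551 bits


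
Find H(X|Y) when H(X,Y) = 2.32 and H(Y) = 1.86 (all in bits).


H(X|Y) = H(X,Y) - H(Y) = 2.32 - 1.86 = 0.46

0.46 bits


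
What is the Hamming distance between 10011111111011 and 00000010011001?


Count differing positions: ^ . . ^ ^ ^ . ^ ^ . . . ^ . = 7 differences

7


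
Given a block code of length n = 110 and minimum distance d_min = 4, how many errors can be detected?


Detection capability = d_min - 1 = 4 - 1 = 3

3 errors


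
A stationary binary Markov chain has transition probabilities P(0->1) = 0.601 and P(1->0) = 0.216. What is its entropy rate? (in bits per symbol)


Stationary distribution: pi_0 = p10/(p01+p10) = 0.2644, pi_1 = 0.7356. Entropy rate H' = pi_0*H(p01) + pi_1*H(p10) = 0.2644*0.9704 + 0.7356*0.7528 = 0.8103

0.8103 bits/symbol


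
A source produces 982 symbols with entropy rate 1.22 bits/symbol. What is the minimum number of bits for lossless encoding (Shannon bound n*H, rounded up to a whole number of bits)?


Minimum bits >= n * H = 982 * 1.22 = 1198.04, rounded up to a whole number of bits = 1199

1199 bits


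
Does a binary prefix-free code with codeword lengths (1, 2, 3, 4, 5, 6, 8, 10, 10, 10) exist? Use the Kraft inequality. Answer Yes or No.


Kraft sum = sum(2^(-l_i)) = 0.9912, need <= 1. Result: satisfied (a binary prefix-free code with these lengths exists)

Yes


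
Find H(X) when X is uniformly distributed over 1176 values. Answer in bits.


H = log2(n) = log2(1176) = 10.1997

10.1997 bits


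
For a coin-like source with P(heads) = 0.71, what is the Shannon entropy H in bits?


H = -p*log2(p) - (1-p)*log2(1-p). -0.71*log2(0.71) = 0.350817; -0.29*log2(0.29) = 0.517904. H = 0.350817 + 0.517904 = 0.8687

0.8687 bits


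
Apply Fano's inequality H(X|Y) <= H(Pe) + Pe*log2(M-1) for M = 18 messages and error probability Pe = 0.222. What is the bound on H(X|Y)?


H(Pe) = -Pe*log2(Pe) - (1-Pe)*log2(1-Pe) = -0.222*log2(0.222) - 0.778*log2(0.778) = 0.482044 + 0.281759 = 0.7638. Pe*log2(M-1) = 0.222*log2(17) = 0.907417. Bound = H(Pe) + Pe*log2(M-1) = 0.482044 + 0.281759 + 0.907417 = 1.6712

1.6712 bits


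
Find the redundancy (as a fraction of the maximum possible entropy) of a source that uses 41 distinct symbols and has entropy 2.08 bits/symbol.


H_max = log2(K) = log2(41) = 5.3576 bits/symbol. Redundancy = 1 - H/H_max = 1 - 2.08/5.3576 = 1 - 0.3882 = 0.6118

0.6118


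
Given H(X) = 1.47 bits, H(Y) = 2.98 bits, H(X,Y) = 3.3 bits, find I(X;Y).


I(X;Y) = H(X) + H(Y) - H(X,Y) = 1.47 + 2.98 - 3.3 = 1.15

1.15 bits


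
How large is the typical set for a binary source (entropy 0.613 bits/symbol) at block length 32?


log2|A_typical| = nH = 32 * 0.613 = 19.616, so |A_typical| ~ 2^19.616 = 8.035e+05

8.035e+05


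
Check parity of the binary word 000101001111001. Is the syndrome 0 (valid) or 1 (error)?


Syndrome = XOR of all bits = 0 XOR 0 XOR 0 XOR 1 XOR 0 XOR 1 XOR 0 XOR 0 XOR 1 XOR 1 XOR 1 XOR 1 XOR 0 XOR 0 XOR 1 = 1

1


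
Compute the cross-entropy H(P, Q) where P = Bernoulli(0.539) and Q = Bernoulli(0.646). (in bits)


H(P,Q) = -p*log2(q) - (1-p)*log2(1-q). -0.539*log2(0.646) = 0.339782; -0.461*log2(0.354) = 0.690660. H(P,Q) = 0.339782 + 0.690660 = 1.0304

1.0304 bits


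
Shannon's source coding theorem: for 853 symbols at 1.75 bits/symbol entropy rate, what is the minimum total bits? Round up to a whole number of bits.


Minimum bits >= n * H = 853 * 1.75 = 1492.75, rounded up to a whole number of bits = 1493

1493 bits


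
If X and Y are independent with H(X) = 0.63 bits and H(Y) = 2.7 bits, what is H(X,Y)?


For independent variables, H(X,Y) = H(X) + H(Y) = 0.63 + 2.7 = 3.33

3.33 bits


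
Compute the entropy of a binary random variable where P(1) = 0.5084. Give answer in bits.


H = -p*log2(p) - (1-p)*log2(1-p). -0.5084*log2(0.5084) = 0.496180; -0.4916*log2(0.4916) = 0.503616. H = 0.496180 + 0.503616 = 0.9998

0.9998 bits


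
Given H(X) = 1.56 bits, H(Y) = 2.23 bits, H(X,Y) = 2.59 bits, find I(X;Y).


I(X;Y) = H(X) + H(Y) - H(X,Y) = 1.56 + 2.23 - 2.59 = 1.2

1.2 bits


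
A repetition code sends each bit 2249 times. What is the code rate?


Rate = k/n = 1/2249

1/2249


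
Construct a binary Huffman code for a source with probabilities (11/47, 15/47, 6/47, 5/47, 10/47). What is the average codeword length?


Huffman construction (repeatedly merge the two least-probable nodes; each merge adds 1 bit to every symbol beneath it): 5/47 + 6/47 = 11/47; 10/47 + 11/47 = 21/47; 11/47 + 15/47 = 26/47; 21/47 + 26/47 = 1. Resulting codeword lengths (in the order the probabilities were given): (2, 2, 3, 3, 2). L_avg = sum(p_i * l_i) = 11/47*2 + 15/47*2 + 6/47*3 + 5/47*3 + 10/47*2 = 105/47 = 2.234

2.234 bits


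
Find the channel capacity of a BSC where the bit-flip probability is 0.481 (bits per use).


H(p) = -p*log2(p) - (1-p)*log2(1-p) = -0.481*log2(0.481) - 0.519*log2(0.519) = 0.507884 + 0.491074 = 0.999. C = 1 - H(p) = 1 - 0.999 = 0.001

0.001 bits


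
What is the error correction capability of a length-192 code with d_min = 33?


Correction capability = floor((d-1)/2) = floor((33-1)/2) = 16

16 errors


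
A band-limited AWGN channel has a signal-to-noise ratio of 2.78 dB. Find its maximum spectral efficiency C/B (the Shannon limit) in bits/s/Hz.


SNR_linear = 10^(2.78/10) = 1.8967; C/B = log2(1 + SNR_linear) = log2(1 + 1.8967) = 1.5344

1.5344 bits/s/Hz


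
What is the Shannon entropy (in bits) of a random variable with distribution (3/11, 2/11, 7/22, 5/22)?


H = -sum(p_i * log2(p_i)). Terms: -(3/11)*log2(3/11) = 0.511219; -(2/11)*log2(2/11) = 0.447169; -(7/22)*log2(7/22) = 0.525661; -(5/22)*log2(5/22) = 0.485796. H = 0.511219 + 0.447169 + 0.525661 + 0.485796 = 1.9698

1.9698 bits


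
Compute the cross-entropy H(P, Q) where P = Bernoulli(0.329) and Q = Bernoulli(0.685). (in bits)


H(P,Q) = -p*log2(q) - (1-p)*log2(1-q). -0.329*log2(0.685) = 0.179576; -0.671*log2(0.315) = 1.118273. H(P,Q) = 0.179576 + 1.118273 = 1.2978

1.2978 bits


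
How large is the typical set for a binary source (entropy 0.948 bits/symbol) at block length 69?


log2|A_typical| = nH = 69 * 0.948 = 65.412, so |A_typical| ~ 2^65.412 = 4.909e+19

4.909e+19


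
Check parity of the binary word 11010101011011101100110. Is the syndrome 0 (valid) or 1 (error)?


Syndrome = XOR of all bits = 1 XOR 1 XOR 0 XOR 1 XOR 0 XOR 1 XOR 0 XOR 1 XOR 0 XOR 1 XOR 1 XOR 0 XOR 1 XOR 1 XOR 1 XOR 0 XOR 1 XOR 1 XOR 0 XOR 0 XOR 1 XOR 1 XOR 0 = 0

0


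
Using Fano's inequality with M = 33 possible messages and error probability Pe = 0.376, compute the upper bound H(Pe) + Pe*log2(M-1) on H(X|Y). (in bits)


H(Pe) = -Pe*log2(Pe) - (1-Pe)*log2(1-Pe) = -0.376*log2(0.376) - 0.624*log2(0.624) = 0.530609 + 0.424558 = 0.9552. Pe*log2(M-1) = 0.376*log2(32) = 1.880000. Bound = H(Pe) + Pe*log2(M-1) = 0.530609 + 0.424558 + 1.880000 = 2.8352

2.8352 bits


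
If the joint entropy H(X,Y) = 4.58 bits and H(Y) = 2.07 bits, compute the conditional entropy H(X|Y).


H(X|Y) = H(X,Y) - H(Y) = 4.58 - 2.07 = 2.51

2.51 bits


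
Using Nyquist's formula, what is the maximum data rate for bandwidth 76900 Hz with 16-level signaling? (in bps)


Rate = 2 * B * log2(M) = 2 * 76900 * 4.0 = 615200.0

615200.0 bps


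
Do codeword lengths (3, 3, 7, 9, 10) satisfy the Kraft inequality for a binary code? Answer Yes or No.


Kraft sum = sum(2^(-l_i)) = 0.2607, need <= 1. Result: satisfied (a binary prefix-free code with these lengths exists)

Yes


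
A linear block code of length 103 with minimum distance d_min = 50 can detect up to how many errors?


Detection capability = d_min - 1 = 50 - 1 = 49

49 errors


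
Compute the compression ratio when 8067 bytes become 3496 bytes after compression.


Ratio = original / compressed = 8067 / 3496 = 2.3075

2.3075


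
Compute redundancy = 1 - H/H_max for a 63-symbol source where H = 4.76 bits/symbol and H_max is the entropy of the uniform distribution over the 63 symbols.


H_max = log2(K) = log2(63) = 5.9773 bits/symbol. Redundancy = 1 - H/H_max = 1 - 4.76/5.9773 = 1 - 0.7963 = 0.2037

0.2037


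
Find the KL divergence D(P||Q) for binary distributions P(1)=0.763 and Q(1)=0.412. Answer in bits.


KL = p*log2(p/q) + (1-p)*log2((1-p)/(1-q)) = 0.763*log2(0.763/0.412) + 0.237*log2(0.237/0.588) = 0.3676

0.3676 bits


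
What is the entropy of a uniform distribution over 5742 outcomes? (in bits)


H = log2(n) = log2(5742) = 12.4873

12.4873 bits


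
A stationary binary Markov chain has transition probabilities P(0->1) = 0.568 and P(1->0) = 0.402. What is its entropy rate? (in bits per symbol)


Stationary distribution: pi_0 = p10/(p01+p10) = 0.4144, pi_1 = 0.5856. Entropy rate H' = pi_0*H(p01) + pi_1*H(p10) = 0.4144*0.9866 + 0.5856*0.9721 = 0.9781

0.9781 bits/symbol


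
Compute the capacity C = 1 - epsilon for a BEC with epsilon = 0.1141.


C = 1 - epsilon = 1 - 0.1141 = 0.8859

0.8859 bits


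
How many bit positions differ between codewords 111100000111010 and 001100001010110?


Count differing positions: ^ ^ . . . . . . ^ ^ . ^ ^ . . = 6 differences

6


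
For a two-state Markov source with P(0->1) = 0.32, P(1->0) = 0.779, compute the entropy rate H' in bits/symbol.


Stationary distribution: pi_0 = p10/(p01+p10) = 0.7088, pi_1 = 0.2912. Entropy rate H' = pi_0*H(p01) + pi_1*H(p10) = 0.7088*0.9044 + 0.2912*0.762 = 0.8629

0.8629 bits/symbol


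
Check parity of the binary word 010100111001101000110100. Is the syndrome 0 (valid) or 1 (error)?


Syndrome = XOR of all bits = 0 XOR 1 XOR 0 XOR 1 XOR 0 XOR 0 XOR 1 XOR 1 XOR 1 XOR 0 XOR 0 XOR 1 XOR 1 XOR 0 XOR 1 XOR 0 XOR 0 XOR 0 XOR 1 XOR 1 XOR 0 XOR 1 XOR 0 XOR 0 = 1

1


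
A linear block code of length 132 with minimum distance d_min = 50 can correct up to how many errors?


Correction capability = floor((d-1)/2) = floor((50-1)/2) = 24

24 errors


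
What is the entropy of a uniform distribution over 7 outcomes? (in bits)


H = log2(n) = log2(7) = 2.8074

2.8074 bits


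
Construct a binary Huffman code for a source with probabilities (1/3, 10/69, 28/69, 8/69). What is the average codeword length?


Huffman construction (repeatedly merge the two least-probable nodes; each merge adds 1 bit to every symbol beneath it): 8/69 + 10/69 = 6/23; 6/23 + 1/3 = 41/69; 28/69 + 41/69 = 1. Resulting codeword lengths (in the order the probabilities were given): (2, 3, 1, 3). L_avg = sum(p_i * l_i) = 1/3*2 + 10/69*3 + 28/69*1 + 8/69*3 = 128/69 = 1.8551

1.8551 bits


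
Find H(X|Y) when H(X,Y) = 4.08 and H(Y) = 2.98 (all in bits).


H(X|Y) = H(X,Y) - H(Y) = 4.08 - 2.98 = 1.1

1.1 bits


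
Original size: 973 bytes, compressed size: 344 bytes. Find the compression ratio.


Ratio = original / compressed = 973 / 344 = 2.8285

2.8285


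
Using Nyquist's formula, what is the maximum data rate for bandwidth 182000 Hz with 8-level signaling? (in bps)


Rate = 2 * B * log2(M) = 2 * 182000 * 3.0 = 1092000.0

1092000.0 bps


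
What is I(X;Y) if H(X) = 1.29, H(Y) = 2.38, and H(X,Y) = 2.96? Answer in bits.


I(X;Y) = H(X) + H(Y) - H(X,Y) = 1.29 + 2.38 - 2.96 = 0.71

0.71 bits


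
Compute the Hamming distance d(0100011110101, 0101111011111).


Count differing positions: . . . ^ ^ . . ^ . ^ . ^ . = 5 differences

5


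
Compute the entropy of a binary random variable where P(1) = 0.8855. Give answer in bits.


H = -p*log2(p) - (1-p)*log2(1-p). -0.8855*log2(0.8855) = 0.155348; -0.1145*log2(0.1145) = 0.357993. H = 0.155348 + 0.357993 = 0.5133

0.5133 bits


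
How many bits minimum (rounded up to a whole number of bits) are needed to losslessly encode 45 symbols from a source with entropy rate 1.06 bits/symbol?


Minimum bits >= n * H = 45 * 1.06 = 47.7, rounded up to a whole number of bits = 48

48 bits


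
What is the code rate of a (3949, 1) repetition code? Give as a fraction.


Rate = k/n = 1/3949

1/3949


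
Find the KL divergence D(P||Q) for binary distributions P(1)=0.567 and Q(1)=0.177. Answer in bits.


KL = p*log2(p/q) + (1-p)*log2((1-p)/(1-q)) = 0.567*log2(0.567/0.177) + 0.433*log2(0.433/0.823) = 0.5511

0.5511 bits


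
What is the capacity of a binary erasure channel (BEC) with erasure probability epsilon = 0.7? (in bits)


C = 1 - epsilon = 1 - 0.7 = 0.3

0.3 bits


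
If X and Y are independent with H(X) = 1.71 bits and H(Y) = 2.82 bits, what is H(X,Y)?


For independent variables, H(X,Y) = H(X) + H(Y) = 1.71 + 2.82 = 4.53

4.53 bits


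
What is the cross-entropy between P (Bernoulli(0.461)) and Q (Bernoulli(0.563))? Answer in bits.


H(P,Q) = -p*log2(q) - (1-p)*log2(1-q). -0.461*log2(0.563) = 0.382074; -0.539*log2(0.437) = 0.643725. H(P,Q) = 0.382074 + 0.643725 = 1.0258

1.0258 bits


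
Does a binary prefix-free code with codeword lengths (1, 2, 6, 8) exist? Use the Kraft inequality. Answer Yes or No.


Kraft sum = sum(2^(-l_i)) = 0.7695, need <= 1. Result: satisfied (a binary prefix-free code with these lengths exists)

Yes


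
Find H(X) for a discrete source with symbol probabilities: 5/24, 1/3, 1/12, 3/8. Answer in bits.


H = -sum(p_i * log2(p_i)). Terms: -(5/24)*log2(5/24) = 0.471466; -(1/3)*log2(1/3) = 0.528321; -(1/12)*log2(1/12) = 0.298747; -(3/8)*log2(3/8) = 0.530639. H = 0.471466 + 0.528321 + 0.298747 + 0.530639 = 1.8292

1.8292 bits
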